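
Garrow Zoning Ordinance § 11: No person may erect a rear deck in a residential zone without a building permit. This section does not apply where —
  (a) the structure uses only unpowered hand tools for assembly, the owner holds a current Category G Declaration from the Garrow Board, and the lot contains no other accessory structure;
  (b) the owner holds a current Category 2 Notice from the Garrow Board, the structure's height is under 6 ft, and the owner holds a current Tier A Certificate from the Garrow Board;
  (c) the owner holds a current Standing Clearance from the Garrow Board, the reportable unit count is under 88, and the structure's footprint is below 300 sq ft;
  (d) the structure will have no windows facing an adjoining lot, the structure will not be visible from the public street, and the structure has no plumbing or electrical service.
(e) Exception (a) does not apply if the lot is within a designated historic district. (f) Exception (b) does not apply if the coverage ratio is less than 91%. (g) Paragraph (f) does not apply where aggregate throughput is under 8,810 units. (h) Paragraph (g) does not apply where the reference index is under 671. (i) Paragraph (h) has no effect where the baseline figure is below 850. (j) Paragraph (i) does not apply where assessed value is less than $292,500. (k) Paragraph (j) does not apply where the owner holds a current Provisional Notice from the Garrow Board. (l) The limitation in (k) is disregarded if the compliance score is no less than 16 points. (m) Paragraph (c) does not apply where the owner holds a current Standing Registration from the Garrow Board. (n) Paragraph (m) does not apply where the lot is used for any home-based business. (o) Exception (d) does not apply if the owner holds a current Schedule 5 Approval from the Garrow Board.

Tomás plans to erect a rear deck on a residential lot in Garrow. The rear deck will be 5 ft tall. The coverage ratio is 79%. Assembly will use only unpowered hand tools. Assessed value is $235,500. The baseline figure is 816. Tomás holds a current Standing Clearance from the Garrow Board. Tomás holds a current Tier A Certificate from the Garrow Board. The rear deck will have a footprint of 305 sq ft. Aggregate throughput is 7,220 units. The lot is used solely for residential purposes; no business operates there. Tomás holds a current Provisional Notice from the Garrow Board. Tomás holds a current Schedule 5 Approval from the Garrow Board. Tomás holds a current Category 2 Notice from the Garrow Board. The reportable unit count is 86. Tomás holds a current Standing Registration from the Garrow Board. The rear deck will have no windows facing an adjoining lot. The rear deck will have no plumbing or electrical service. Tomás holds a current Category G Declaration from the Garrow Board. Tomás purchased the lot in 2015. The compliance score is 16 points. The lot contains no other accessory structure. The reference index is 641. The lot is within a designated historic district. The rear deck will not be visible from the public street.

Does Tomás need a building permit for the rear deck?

Exception (a): assembly uses only hand tools; a current Category G Declaration is held; the lot has no other accessory structure — every condition holds. But applying paragraph (e): (e) operates — the lot is in a historic district. (a) is therefore removed.
Exception (b)'s conditions are all satisfied: a current Category 2 Notice is held; the structure's height is 5 ft, under the 6 ft limit; a current Tier A Certificate is held. However, paragraphs (f)–(l) must be considered: (f) is engaged — the coverage ratio is 79%, less than the 91% limit. (g) would limit (f) — aggregate throughput is 7,220 units, under the 8,810 units limit — but (h) sets (g) aside: (h) is engaged — the reference index is 641, under the 671 limit. (i) would limit (h) — the baseline figure is 816, below the 850 limit — but (j) sets (i) aside: (j) operates against (i): assessed value is $235,500, less than the $292,500 limit. (k) would limit (j) — a current Provisional Notice is held — but (l) sets (k) aside: (l) applies — the compliance score is 16 points, meeting the 16 points threshold. So (b) is unavailable.
Exception (c) fails — the structure's footprint is 305 sq ft, not below 300 sq ft.
Exception (d): no windows face an adjoining lot; the structure will not be visible from the street; there is no plumbing or electrical service — every condition holds. Turning to paragraph (o): (o) operates against (d): a current Schedule 5 Approval is held. So (d) is unavailable.
No exception applies. The general rule governs.

Yes — Tomás must obtain a building permit.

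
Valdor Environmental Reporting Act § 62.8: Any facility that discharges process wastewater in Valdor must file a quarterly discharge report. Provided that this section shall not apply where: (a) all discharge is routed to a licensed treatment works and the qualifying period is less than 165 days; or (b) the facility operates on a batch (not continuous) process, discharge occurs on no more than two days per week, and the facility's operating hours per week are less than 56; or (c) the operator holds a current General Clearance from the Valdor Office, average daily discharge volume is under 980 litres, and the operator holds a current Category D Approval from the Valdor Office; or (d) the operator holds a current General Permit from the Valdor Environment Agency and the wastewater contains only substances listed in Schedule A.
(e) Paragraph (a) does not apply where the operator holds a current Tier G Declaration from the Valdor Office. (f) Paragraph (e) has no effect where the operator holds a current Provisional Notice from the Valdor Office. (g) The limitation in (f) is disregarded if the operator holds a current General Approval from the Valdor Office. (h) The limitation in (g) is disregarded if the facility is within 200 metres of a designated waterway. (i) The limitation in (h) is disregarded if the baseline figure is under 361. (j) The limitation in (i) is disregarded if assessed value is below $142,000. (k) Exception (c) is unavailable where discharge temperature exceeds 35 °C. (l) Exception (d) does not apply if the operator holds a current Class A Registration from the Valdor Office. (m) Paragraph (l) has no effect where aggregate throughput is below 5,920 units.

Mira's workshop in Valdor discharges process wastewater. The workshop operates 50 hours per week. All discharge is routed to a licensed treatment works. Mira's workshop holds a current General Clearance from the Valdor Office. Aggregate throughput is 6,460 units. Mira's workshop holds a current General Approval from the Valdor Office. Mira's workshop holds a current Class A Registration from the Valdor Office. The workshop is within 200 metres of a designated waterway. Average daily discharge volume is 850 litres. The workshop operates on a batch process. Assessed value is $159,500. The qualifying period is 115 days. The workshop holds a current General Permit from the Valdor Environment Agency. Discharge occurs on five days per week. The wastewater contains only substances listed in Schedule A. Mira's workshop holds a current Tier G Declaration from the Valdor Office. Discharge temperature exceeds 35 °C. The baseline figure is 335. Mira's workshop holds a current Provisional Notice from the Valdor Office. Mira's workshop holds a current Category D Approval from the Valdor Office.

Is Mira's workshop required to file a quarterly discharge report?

Yes — Mira's workshop must file a quarterly discharge report.

All of (a)'s requirements are met (discharge is routed to a licensed treatment works; the qualifying period is 115 days, less than the 165 days limit). But applying paragraphs (e)–(j): (e) is engaged — a current Tier G Declaration is held. (f) would limit (e) — a current Provisional Notice is held — but (g) sets (f) aside: (g) operates against (f): a current General Approval is held. (h) would limit (g) — the workshop is within 200 m of a designated waterway — but (i) sets (h) aside: (i) operates against (h): the baseline figure is 335, under the 361 limit. (j), which would lift (i), is inapplicable — assessed value is $159,500, not below $142,000. Exception (a) does not apply.
Exception (b) fails — discharge occurs on five days per week.
Exception (c): a current General Clearance is held; average daily discharge volume is 850 litres, under the 980 litres limit; a current Category D Approval is held — every condition holds. Turning to paragraph (k): (k) operates against (c): discharge temperature exceeds 35 °C. (c) is therefore removed.
All of (d)'s requirements are met (a current General Permit is held; the wastewater is Schedule-A-only). But: (l) applies — a current Class A Registration is held. (m), which would lift (l), is inapplicable — aggregate throughput is 6,460 units, not below 5,920 units. (d) is therefore removed.
No exception is made out. Mira's workshop falls within the general rule.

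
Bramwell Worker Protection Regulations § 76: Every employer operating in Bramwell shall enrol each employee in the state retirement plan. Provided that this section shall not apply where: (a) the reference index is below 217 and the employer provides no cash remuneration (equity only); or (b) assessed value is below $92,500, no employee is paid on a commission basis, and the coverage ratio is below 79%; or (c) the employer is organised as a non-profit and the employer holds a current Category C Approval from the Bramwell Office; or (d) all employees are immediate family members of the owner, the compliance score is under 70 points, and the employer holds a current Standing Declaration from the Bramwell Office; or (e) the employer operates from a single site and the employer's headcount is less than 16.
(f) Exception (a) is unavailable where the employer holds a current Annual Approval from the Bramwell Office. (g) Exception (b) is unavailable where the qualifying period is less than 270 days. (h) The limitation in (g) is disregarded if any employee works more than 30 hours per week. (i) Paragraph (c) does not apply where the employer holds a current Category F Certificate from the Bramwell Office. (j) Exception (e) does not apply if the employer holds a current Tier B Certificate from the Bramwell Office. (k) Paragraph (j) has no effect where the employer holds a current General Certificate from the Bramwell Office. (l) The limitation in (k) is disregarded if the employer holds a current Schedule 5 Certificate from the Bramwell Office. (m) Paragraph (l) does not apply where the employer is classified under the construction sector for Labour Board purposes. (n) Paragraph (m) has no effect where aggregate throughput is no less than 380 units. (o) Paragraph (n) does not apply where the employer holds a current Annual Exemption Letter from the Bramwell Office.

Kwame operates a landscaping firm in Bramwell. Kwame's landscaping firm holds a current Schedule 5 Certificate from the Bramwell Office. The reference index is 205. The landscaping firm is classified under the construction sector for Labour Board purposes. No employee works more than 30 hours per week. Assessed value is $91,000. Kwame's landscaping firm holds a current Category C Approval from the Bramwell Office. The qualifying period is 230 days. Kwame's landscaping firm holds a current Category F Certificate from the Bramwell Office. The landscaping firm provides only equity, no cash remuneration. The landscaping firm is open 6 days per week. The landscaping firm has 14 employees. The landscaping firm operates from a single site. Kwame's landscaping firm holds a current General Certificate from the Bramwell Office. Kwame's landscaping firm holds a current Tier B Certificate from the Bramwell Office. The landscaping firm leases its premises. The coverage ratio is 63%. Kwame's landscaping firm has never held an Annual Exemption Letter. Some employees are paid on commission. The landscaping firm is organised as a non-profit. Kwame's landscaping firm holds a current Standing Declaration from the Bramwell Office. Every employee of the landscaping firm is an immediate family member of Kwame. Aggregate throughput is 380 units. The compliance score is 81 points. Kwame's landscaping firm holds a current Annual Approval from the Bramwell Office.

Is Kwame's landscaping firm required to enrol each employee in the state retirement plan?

Exception (a) is satisfied on its face — the reference index is 205, below the 217 limit; remuneration is equity-only. But applying paragraph (f): (f) is engaged — a current Annual Approval is held. Exception (a) does not apply.
Exception (b) does not apply: some employees are paid on commission.
All of (c)'s requirements are met (the employer is a non-profit; a current Category C Approval is held). Turning to paragraph (i): (i) applies — a current Category F Certificate is held. So (c) is unavailable.
Exception (d) fails — the compliance score is 81 points, not under 70 points.
Exception (e): the employer operates from a single site; the employer's headcount is 14, less than the 16 limit — every condition holds. But: (j) operates — a current Tier B Certificate is held. (k) would limit (j) — a current General Certificate is held — but (l) sets (k) aside: (l) operates against (k): a current Schedule 5 Certificate is held. (m) applies (the landscaping firm is classified under the construction sector), but is displaced by (n): (n) operates against (m): aggregate throughput is 380 units, meeting the 380 units threshold. (o) is inapplicable (the Annual Exemption Letter is not current), so (n) stands. (e) is therefore removed.
No exception applies. The general rule governs.

Yes — Kwame's landscaping firm must enrol each employee in the state retirement plan.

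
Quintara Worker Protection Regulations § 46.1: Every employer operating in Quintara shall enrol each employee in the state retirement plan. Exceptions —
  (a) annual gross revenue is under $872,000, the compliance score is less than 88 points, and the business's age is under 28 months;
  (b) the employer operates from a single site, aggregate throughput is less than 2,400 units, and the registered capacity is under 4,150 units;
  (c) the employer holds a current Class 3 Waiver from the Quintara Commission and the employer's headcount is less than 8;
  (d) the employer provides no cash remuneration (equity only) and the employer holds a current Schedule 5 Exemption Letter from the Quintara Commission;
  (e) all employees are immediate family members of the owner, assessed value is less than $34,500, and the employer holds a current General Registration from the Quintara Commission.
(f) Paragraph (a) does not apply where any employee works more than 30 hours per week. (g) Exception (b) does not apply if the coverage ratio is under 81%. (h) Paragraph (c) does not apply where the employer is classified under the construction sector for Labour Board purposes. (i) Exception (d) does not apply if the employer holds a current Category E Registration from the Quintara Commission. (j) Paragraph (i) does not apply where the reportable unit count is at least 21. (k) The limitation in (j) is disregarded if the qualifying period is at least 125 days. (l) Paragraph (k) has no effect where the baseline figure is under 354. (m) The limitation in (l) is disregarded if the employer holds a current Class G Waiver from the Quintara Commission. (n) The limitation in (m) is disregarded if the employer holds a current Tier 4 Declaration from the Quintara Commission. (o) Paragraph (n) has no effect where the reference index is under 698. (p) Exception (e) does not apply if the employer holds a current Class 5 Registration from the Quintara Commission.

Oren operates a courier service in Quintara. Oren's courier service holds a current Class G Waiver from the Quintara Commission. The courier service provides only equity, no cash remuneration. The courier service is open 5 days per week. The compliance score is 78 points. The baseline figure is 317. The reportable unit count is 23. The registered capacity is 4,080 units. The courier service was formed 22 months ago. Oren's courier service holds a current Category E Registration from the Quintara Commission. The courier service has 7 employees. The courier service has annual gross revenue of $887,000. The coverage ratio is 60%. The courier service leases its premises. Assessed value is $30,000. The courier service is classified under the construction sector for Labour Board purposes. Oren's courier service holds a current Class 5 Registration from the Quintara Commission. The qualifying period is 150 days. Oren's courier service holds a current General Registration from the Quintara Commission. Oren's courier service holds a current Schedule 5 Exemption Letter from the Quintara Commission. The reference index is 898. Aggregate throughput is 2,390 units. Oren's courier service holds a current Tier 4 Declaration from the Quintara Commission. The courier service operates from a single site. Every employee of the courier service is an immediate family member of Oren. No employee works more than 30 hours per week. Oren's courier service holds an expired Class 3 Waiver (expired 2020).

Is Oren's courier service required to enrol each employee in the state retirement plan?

No — exception (d) applies; Oren's courier service is not required to enrol each employee in the state retirement plan.

Exception (a) fails — annual gross revenue is $887,000, not under $872,000.
Exception (b): the employer operates from a single site; aggregate throughput is 2,390 units, less than the 2,400 units limit; the registered capacity is 4,080 units, under the 4,150 units limit — every condition holds. But applying paragraph (g): (g) operates against (b): the coverage ratio is 60%, under the 81% limit. (b) is therefore removed.
Exception (c) does not apply: no current Class 3 Waiver is held.
Exception (d)'s conditions are all satisfied: remuneration is equity-only; a current Schedule 5 Exemption Letter is held. Applying paragraphs (i)–(o): (i) is triggered (a current Category E Registration is held), but yields to (j): (j) applies — the reportable unit count is 23, meeting the 21 threshold. (k) would limit (j) — the qualifying period is 150 days, meeting the 125 days threshold — but (l) sets (k) aside: (l) operates against (k): the baseline figure is 317, under the 354 limit. (m) would limit (l) — a current Class G Waiver is held — but (n) sets (m) aside: (n) operates — a current Tier 4 Declaration is held. (o), which would lift (n), does not operate here — the reference index is 898, not under 698. (d) remains available.
Exception (e) is satisfied on its face — every employee is an immediate family member; assessed value is $30,000, less than the $34,500 limit; a current General Registration is held. However, paragraph (p) must be considered: (p) operates against (e): a current Class 5 Registration is held. So (e) is unavailable.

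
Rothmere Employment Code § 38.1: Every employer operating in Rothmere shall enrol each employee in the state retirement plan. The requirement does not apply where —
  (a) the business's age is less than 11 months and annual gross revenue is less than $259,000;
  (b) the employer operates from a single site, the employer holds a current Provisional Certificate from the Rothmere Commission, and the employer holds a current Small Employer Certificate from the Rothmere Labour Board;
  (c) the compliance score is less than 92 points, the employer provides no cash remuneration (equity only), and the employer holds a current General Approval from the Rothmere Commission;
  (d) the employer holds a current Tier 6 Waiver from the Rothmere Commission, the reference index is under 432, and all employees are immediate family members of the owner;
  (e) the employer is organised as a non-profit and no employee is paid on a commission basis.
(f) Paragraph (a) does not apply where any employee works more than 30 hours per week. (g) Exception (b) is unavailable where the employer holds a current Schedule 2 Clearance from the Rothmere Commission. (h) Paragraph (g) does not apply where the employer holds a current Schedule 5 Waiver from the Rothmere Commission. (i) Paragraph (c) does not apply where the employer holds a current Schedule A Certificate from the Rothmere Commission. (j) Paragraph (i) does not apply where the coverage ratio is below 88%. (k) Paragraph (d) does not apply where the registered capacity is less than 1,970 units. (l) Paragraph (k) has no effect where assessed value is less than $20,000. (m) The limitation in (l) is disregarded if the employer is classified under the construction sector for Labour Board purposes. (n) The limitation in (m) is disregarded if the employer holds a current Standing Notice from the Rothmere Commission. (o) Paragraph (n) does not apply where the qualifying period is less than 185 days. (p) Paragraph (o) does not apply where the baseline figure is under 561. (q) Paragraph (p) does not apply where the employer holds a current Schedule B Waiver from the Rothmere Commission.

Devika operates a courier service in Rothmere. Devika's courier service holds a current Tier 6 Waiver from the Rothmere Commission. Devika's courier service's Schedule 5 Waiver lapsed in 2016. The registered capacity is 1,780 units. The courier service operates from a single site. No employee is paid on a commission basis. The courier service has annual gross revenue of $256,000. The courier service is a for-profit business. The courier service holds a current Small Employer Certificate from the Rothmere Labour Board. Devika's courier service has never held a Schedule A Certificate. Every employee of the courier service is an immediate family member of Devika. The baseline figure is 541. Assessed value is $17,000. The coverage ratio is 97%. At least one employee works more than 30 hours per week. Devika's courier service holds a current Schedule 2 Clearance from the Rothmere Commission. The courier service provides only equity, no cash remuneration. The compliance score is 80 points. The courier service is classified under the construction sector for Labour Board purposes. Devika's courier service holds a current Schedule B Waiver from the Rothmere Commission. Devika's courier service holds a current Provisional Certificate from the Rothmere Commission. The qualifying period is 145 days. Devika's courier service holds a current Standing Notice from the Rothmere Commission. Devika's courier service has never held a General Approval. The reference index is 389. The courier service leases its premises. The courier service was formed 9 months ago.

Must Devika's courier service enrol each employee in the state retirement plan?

All of (a)'s requirements are met (the business's age is 9 months, less than the 11 months limit; annual gross revenue is $256,000, less than the $259,000 limit). However, paragraph (f) must be considered: (f) is engaged — at least one employee exceeds 30 hours/week. So (a) is unavailable.
Exception (b): the employer operates from a single site; a current Provisional Certificate is held; a current Small Employer Certificate is held — every condition holds. Turning to paragraphs (g)–(h): (g) applies — a current Schedule 2 Clearance is held. (h) is not engaged (the Schedule 5 Waiver is not current), so (g) stands. So (b) is unavailable.
Exception (c) does not apply: the General Approval is not current.
All of (d)'s requirements are met (a current Tier 6 Waiver is held; the reference index is 389, under the 432 limit; every employee is an immediate family member). Turning to paragraphs (k)–(q): (k) operates against (d): the registered capacity is 1,780 units, less than the 1,970 units limit. (l) would limit (k) — assessed value is $17,000, less than the $20,000 limit — but (m) sets (l) aside: (m) operates against (l): the courier service is classified under the construction sector. (n) would limit (m) — a current Standing Notice is held — but (o) sets (n) aside: (o) is engaged — the qualifying period is 145 days, less than the 185 days limit. (p) would limit (o) — the baseline figure is 541, under the 561 limit — but (q) sets (p) aside: (q) operates against (p): a current Schedule B Waiver is held. Exception (d) does not apply.
Exception (e) does not apply: the employer is for-profit.
None of the exceptions is available; § 38.1 applies in full.

Yes — Devika's courier service must enrol each employee in the state retirement plan.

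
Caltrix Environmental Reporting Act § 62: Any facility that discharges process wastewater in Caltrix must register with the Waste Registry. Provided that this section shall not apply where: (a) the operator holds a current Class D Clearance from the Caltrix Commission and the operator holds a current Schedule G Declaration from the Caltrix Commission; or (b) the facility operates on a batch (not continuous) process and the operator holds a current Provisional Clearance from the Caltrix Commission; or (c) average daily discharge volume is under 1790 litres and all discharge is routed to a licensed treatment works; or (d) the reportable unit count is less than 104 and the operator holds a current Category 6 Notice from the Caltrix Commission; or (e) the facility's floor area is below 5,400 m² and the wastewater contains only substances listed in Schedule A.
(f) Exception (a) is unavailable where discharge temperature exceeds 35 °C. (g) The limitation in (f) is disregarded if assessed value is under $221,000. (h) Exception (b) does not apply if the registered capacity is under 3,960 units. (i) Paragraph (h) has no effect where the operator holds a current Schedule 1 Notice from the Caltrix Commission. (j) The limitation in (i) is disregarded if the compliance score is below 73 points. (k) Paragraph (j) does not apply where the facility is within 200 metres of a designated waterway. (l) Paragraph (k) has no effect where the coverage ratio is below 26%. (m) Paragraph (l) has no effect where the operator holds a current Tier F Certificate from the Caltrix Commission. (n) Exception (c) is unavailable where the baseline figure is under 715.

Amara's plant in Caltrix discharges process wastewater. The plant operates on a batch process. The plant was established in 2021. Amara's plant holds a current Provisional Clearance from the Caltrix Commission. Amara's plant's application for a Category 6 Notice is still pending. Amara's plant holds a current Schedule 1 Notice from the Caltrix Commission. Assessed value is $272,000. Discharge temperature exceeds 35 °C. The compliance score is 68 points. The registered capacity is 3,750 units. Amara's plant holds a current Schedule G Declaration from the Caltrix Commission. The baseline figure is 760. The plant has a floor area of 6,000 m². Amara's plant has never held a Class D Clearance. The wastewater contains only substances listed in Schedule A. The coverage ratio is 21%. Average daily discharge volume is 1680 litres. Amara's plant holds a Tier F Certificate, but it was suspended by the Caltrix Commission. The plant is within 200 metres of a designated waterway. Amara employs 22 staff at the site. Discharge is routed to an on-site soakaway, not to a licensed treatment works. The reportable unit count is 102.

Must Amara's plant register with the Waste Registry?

Yes — Amara's plant must register with the Waste Registry.

Exception (a) fails — the Class D Clearance is not current.
Exception (b)'s conditions are all satisfied: the facility operates on a batch process; a current Provisional Clearance is held. But: (h) operates against (b): the registered capacity is 3,750 units, under the 3,960 units limit. (i) would limit (h) — a current Schedule 1 Notice is held — but (j) sets (i) aside: (j) operates against (i): the compliance score is 68 points, below the 73 points limit. (k) is triggered (the plant is within 200 m of a designated waterway), but is itself disapplied by (l): (l) is engaged — the coverage ratio is 21%, below the 26% limit. (m) does not operate here (there is no Tier F Certificate in force), so (l) stands. So (b) is unavailable.
Exception (c) requires that all discharge is routed to a licensed treatment works; but discharge is not routed to a licensed treatment works, so (c) is unavailable.
Exception (d) fails — there is no Category 6 Notice in force.
Exception (e) does not apply: the facility's floor area is 6,000 m², not below 5,400 m².
No exception applies. The general rule governs.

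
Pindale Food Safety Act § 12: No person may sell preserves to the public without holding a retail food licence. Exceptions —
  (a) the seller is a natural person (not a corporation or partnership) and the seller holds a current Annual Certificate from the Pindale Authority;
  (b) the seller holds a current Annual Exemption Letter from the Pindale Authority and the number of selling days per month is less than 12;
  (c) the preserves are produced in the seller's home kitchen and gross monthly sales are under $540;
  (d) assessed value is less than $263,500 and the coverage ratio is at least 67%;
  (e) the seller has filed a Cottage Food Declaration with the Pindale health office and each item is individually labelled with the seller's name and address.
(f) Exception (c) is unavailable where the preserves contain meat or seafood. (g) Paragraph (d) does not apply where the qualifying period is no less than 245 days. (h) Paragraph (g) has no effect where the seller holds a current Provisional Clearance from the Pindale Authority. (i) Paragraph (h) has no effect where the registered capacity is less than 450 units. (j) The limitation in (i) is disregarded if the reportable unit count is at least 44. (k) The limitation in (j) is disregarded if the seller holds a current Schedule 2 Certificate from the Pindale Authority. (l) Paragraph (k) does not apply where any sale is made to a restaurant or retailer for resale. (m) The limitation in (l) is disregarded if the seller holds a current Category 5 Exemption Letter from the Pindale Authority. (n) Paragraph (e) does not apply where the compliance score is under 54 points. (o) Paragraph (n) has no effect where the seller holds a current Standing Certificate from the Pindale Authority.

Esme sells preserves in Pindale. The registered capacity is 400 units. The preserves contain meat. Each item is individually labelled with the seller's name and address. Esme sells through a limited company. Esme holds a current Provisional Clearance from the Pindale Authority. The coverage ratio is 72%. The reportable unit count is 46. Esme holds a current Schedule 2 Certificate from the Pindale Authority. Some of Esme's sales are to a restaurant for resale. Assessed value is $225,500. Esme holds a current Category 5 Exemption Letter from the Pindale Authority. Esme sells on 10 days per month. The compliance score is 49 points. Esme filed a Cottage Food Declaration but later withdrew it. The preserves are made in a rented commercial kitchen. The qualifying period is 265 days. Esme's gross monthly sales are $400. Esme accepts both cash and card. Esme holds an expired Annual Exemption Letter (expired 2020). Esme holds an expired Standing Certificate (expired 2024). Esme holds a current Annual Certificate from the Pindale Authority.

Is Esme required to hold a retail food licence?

Yes — Esme must hold a retail food licence.

Exception (a) requires that the seller is a natural person (not a corporation or partnership); but the seller operates through a limited company, so (a) is unavailable.
Exception (b) fails — there is no Annual Exemption Letter in force.
Exception (c) fails — the preserves are made in a commercial kitchen, not a home kitchen.
Exception (d) is satisfied on its face — assessed value is $225,500, less than the $263,500 limit; the coverage ratio is 72%, meeting the 67% threshold. Turning to paragraphs (g)–(m): (g) is engaged — the qualifying period is 265 days, meeting the 245 days threshold. (h) would limit (g) — a current Provisional Clearance is held — but (i) sets (h) aside: (i) operates against (h): the registered capacity is 400 units, less than the 450 units limit. (j) would limit (i) — the reportable unit count is 46, meeting the 44 threshold — but (k) sets (j) aside: (k) operates against (j): a current Schedule 2 Certificate is held. (l) would limit (k) — some sales are to a restaurant for resale — but (m) sets (l) aside: (m) is engaged — a current Category 5 Exemption Letter is held. Exception (d) does not apply.
Exception (e) does not apply: the Cottage Food Declaration was withdrawn.
No exception is made out. Esme falls within the general rule.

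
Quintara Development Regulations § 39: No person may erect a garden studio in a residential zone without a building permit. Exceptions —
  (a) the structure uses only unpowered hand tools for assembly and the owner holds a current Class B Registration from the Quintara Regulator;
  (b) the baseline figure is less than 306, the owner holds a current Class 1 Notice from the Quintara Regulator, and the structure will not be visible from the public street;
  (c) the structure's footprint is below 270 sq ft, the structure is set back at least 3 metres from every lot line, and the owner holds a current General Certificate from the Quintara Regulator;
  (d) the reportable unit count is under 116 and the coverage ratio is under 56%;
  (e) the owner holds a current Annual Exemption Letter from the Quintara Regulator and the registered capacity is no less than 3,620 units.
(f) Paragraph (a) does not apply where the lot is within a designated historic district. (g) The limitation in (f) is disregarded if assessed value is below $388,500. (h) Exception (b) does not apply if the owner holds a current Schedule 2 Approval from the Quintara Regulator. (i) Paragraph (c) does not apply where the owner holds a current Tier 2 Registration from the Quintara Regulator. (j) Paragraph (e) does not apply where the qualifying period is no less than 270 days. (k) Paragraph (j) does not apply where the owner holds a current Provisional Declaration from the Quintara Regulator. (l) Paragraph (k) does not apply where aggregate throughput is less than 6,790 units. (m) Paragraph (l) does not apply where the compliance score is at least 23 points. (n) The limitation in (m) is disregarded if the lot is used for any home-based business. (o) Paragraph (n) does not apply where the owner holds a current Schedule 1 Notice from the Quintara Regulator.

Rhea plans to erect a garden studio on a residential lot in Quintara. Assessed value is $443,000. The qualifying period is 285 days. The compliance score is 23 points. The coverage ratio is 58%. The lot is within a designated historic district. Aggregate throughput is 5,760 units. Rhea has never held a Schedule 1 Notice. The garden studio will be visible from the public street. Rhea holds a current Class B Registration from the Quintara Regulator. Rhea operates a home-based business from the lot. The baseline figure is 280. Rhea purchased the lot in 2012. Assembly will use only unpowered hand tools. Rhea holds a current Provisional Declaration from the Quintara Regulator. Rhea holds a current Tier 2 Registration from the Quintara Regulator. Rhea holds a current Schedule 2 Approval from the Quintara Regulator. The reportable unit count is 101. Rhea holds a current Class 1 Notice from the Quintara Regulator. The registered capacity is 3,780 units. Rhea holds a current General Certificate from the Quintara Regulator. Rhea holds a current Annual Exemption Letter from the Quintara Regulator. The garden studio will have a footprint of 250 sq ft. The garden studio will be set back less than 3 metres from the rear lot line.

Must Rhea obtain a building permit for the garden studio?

Exception (a) is satisfied on its face — assembly uses only hand tools; a current Class B Registration is held. But applying paragraphs (f)–(g): (f) operates against (a): the lot is in a historic district. (g), which would lift (f), is not triggered — assessed value is $443,000, not below $388,500. Exception (a) does not apply.
Exception (b) does not apply: the structure will be visible from the street.
Exception (c) fails — the rear setback is under 3 m.
Exception (d) requires that the coverage ratio is under 56%; but the coverage ratio is 58%, not under 56%, so (d) is unavailable.
Exception (e): a current Annual Exemption Letter is held; the registered capacity is 3,780 units, meeting the 3,620 units threshold — every condition holds. But: (j) operates against (e): the qualifying period is 285 days, meeting the 270 days threshold. (k) would limit (j) — a current Provisional Declaration is held — but (l) sets (k) aside: (l) is engaged — aggregate throughput is 5,760 units, less than the 6,790 units limit. (m) would limit (l) — the compliance score is 23 points, meeting the 23 points threshold — but (n) sets (m) aside: (n) is engaged — a home-based business operates on the lot. (o) is inapplicable (no current Schedule 1 Notice is held), so (n) stands. So (e) is unavailable.
None of the exceptions is available; § 39 applies in full.

Yes — Rhea must obtain a building permit.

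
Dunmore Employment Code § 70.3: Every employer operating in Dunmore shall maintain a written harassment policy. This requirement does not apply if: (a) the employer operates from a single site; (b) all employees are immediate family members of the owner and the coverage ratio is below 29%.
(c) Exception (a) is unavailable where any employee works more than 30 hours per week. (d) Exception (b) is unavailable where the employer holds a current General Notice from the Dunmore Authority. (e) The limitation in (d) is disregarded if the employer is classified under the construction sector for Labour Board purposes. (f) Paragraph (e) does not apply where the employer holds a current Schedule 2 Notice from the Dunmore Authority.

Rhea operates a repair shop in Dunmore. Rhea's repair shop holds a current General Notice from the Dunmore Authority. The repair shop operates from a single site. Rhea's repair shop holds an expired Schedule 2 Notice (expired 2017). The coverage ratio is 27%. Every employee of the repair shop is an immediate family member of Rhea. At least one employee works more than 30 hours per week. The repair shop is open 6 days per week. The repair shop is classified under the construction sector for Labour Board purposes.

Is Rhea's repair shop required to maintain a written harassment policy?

No — exception (b) applies; Rhea's repair shop is not required to maintain a written harassment policy.

Exception (a) is satisfied on its face — the employer operates from a single site. But: (c) is engaged — at least one employee exceeds 30 hours/week. So (a) is unavailable.
Exception (b) is satisfied on its face — every employee is an immediate family member; the coverage ratio is 27%, below the 29% limit. Applying paragraphs (d)–(f): (d) would limit (b) — a current General Notice is held — but (e) sets (d) aside: (e) is triggered — the repair shop is classified under the construction sector. (f) is not engaged (no current Schedule 2 Notice is held), so (e) stands. (b) remains available.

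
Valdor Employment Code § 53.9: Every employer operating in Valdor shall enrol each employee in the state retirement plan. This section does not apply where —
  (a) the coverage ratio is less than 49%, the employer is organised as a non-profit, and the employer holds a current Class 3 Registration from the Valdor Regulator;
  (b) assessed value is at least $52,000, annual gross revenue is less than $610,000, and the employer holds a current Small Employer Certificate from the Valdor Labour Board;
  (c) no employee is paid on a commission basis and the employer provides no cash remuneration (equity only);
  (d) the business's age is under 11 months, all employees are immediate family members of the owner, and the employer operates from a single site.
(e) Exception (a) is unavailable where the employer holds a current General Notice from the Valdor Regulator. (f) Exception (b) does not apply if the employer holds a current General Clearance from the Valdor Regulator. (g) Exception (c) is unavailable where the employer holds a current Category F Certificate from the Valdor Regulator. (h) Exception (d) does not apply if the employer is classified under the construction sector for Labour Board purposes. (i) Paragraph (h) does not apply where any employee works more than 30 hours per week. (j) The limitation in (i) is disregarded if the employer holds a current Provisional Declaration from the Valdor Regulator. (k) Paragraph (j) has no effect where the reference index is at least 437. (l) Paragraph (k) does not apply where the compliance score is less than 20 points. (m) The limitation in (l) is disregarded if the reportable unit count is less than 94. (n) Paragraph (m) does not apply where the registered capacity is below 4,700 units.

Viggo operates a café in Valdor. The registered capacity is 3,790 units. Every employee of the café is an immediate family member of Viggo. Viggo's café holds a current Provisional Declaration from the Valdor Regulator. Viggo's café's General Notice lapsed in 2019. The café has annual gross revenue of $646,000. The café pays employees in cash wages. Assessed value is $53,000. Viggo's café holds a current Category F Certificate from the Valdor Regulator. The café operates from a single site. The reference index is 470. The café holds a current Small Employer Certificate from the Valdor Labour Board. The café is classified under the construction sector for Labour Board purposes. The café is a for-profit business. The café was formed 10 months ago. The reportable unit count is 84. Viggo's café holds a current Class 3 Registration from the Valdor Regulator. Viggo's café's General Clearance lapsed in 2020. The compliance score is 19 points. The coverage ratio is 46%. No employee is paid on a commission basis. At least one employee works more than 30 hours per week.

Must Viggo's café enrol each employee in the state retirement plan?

Yes — Viggo's café must enrol each employee in the state retirement plan.

Exception (a) fails — the employer is for-profit.
Exception (b) does not apply: annual gross revenue is $646,000, not less than $610,000.
Exception (c) does not apply: employees are paid cash wages.
Exception (d) is satisfied on its face — the business's age is 10 months, under the 11 months limit; every employee is an immediate family member; the employer operates from a single site. However, paragraphs (h)–(n) must be considered: (h) is engaged — the café is classified under the construction sector. (i) applies (at least one employee exceeds 30 hours/week), but yields to (j): (j) operates against (i): a current Provisional Declaration is held. (k) would limit (j) — the reference index is 470, meeting the 437 threshold — but (l) sets (k) aside: (l) operates against (k): the compliance score is 19 points, less than the 20 points limit. (m) would limit (l) — the reportable unit count is 84, less than the 94 limit — but (n) sets (m) aside: (n) operates against (m): the registered capacity is 3,790 units, below the 4,700 units limit. (d) is therefore removed.
Every exception is unavailable, so the rule governs.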